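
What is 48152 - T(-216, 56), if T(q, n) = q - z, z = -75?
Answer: 48293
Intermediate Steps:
T(q, n) = 75 + q (T(q, n) = q - 1*(-75) = q + 75 = 75 + q)
48152 - T(-216, 56) = 48152 - (75 - 216) = 48152 - 1*(-141) = 48152 + 141 = 48293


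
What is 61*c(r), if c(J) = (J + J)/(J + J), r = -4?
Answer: 61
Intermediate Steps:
c(J) = 1 (c(J) = (2*J)/((2*J)) = (2*J)*(1/(2*J)) = 1)
61*c(r) = 61*1 = 61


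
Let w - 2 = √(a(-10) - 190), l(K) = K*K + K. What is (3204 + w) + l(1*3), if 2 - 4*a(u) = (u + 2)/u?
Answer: 3218 + I*√18970/10 ≈ 3218.0 + 13.773*I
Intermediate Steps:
l(K) = K + K² (l(K) = K² + K = K + K²)
a(u) = ½ - (2 + u)/(4*u) (a(u) = ½ - (u + 2)/(4*u) = ½ - (2 + u)/(4*u))
w = 2 + I*√18970/10 (w = 2 + √((¼)*(-2 - 10)/(-10) - 190) = 2 + √((¼)*(-⅒)*(-12) - 190) = 2 + √(3/10 - 190) = 2 + √(-1897/10) = 2 + I*√18970/10 ≈ 2.0 + 13.773*I)
(3204 + w) + l(1*3) = (3204 + (2 + I*√18970/10)) + (1*3)*(1 + 1*3) = (3206 + I*√18970/10) + 3*(1 + 3) = (3206 + I*√18970/10) + 3*4 = (3206 + I*√18970/10) + 12 = 3218 + I*√18970/10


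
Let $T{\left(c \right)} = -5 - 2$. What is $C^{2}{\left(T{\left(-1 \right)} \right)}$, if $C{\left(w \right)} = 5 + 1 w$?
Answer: $4$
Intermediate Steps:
$T{\left(c \right)} = -7$ ($T{\left(c \right)} = -5 - 2 = -7$)
$C{\left(w \right)} = 5 + w$
$C^{2}{\left(T{\left(-1 \right)} \right)} = \left(5 - 7\right)^{2} = \left(-2\right)^{2} = 4$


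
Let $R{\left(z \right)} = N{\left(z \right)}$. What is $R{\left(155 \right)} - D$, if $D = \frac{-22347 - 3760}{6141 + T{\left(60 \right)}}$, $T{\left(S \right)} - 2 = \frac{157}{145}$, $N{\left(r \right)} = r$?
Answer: $\frac{141873775}{890892} \approx 159.25$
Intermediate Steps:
$R{\left(z \right)} = z$
$T{\left(S \right)} = \frac{447}{145}$ ($T{\left(S \right)} = 2 + \frac{157}{145} = \frac{447}{145}$)
$D = - \frac{3785515}{890892}$ ($D = \frac{-22347 - 3760}{6141 + \frac{447}{145}} = \frac{-22347 - 3760}{\frac{890892}{145}} = \left(-26107\right) \frac{145}{890892} = - \frac{3785515}{890892} \approx -4.2491$)
$R{\left(155 \right)} - D = 155 - - \frac{3785515}{890892} = 155 + \frac{3785515}{890892} = \frac{141873775}{890892}$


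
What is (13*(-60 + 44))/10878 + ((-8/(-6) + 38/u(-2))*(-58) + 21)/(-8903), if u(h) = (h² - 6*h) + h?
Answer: 78913/16141139 ≈ 0.0048889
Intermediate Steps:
u(h) = h² - 5*h
(13*(-60 + 44))/10878 + ((-8/(-6) + 38/u(-2))*(-58) + 21)/(-8903) = (13*(-60 + 44))/10878 + ((-8/(-6) + 38/((-2*(-5 - 2))))*(-58) + 21)/(-8903) = (13*(-16))*(1/10878) + ((-8*(-⅙) + 38/((-2*(-7))))*(-58) + 21)*(-1/8903) = -208*1/10878 + ((4/3 + 38/14)*(-58) + 21)*(-1/8903) = -104/5439 + ((4/3 + 38*(1/14))*(-58) + 21)*(-1/8903) = -104/5439 + ((4/3 + 19/7)*(-58) + 21)*(-1/8903) = -104/5439 + ((85/21)*(-58) + 21)*(-1/8903) = -104/5439 + (-4930/21 + 21)*(-1/8903) = -104/5439 - 4489/21*(-1/8903) = -104/5439 + 4489/186963 = 78913/16141139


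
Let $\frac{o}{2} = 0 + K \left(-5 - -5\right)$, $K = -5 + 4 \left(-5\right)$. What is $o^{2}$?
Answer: $0$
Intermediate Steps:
$K = -25$ ($K = -5 - 20 = -25$)
$o = 0$ ($o = 2 \left(0 - 25 \left(-5 - -5\right)\right) = 2 \left(0 - 25 \left(-5 + 5\right)\right) = 2 \left(0 - 0\right) = 2 \left(0 + 0\right) = 2 \cdot 0 = 0$)
$o^{2} = 0^{2} = 0$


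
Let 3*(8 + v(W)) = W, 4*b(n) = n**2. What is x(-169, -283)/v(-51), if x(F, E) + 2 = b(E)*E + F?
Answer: 22665871/100 ≈ 2.2666e+5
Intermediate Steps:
b(n) = n**2/4
v(W) = -8 + W/3
x(F, E) = -2 + F + E**3/4 (x(F, E) = -2 + ((E**2/4)*E + F) = -2 + (E**3/4 + F) = -2 + (F + E**3/4) = -2 + F + E**3/4)
x(-169, -283)/v(-51) = (-2 - 169 + (1/4)*(-283)**3)/(-8 + (1/3)*(-51)) = (-2 - 169 + (1/4)*(-22665187))/(-8 - 17) = (-2 - 169 - 22665187/4)/(-25) = -22665871/4*(-1/25) = 22665871/100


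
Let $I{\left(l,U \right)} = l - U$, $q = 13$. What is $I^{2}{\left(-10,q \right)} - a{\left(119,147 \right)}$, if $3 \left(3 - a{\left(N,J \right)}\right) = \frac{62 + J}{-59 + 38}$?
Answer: $\frac{32929}{63} \approx 522.68$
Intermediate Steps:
$a{\left(N,J \right)} = \frac{251}{63} + \frac{J}{63}$ ($a{\left(N,J \right)} = 3 - \frac{\left(62 + J\right) \frac{1}{-59 + 38}}{3} = 3 - \frac{\left(62 + J\right) \frac{1}{-21}}{3} = 3 - \frac{\left(62 + J\right) \left(- \frac{1}{21}\right)}{3} = 3 - \frac{- \frac{62}{21} - \frac{J}{21}}{3} = 3 + \left(\frac{62}{63} + \frac{J}{63}\right) = \frac{251}{63} + \frac{J}{63}$)
$I^{2}{\left(-10,q \right)} - a{\left(119,147 \right)} = \left(-10 - 13\right)^{2} - \left(\frac{251}{63} + \frac{1}{63} \cdot 147\right) = \left(-10 - 13\right)^{2} - \left(\frac{251}{63} + \frac{7}{3}\right) = \left(-23\right)^{2} - \frac{398}{63} = 529 - \frac{398}{63} = \frac{32929}{63}$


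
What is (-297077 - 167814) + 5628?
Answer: -459263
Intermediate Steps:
(-297077 - 167814) + 5628 = -464891 + 5628 = -459263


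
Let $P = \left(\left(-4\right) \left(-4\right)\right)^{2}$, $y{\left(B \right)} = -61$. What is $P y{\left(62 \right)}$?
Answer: $-15616$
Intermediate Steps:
$P = 256$ ($P = 16^{2} = 256$)
$P y{\left(62 \right)} = 256 \left(-61\right) = -15616$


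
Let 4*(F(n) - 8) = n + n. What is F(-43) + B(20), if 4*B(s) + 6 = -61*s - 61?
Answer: -1341/4 ≈ -335.25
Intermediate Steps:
B(s) = -67/4 - 61*s/4 (B(s) = -3/2 + (-61*s - 61)/4 = -3/2 + (-61 - 61*s)/4 = -3/2 + (-61/4 - 61*s/4) = -67/4 - 61*s/4)
F(n) = 8 + n/2 (F(n) = 8 + (n + n)/4 = 8 + (2*n)/4 = 8 + n/2)
F(-43) + B(20) = (8 + (½)*(-43)) + (-67/4 - 61/4*20) = (8 - 43/2) + (-67/4 - 305) = -27/2 - 1287/4 = -1341/4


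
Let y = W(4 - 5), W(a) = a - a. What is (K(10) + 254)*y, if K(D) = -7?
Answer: 0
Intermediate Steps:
W(a) = 0
y = 0
(K(10) + 254)*y = (-7 + 254)*0 = 247*0 = 0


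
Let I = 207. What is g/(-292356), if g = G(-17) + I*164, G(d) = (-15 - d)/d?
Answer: -288557/2485026 ≈ -0.11612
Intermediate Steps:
G(d) = (-15 - d)/d
g = 577114/17 (g = (-15 - 1*(-17))/(-17) + 207*164 = -(-15 + 17)/17 + 33948 = -1/17*2 + 33948 = -2/17 + 33948 = 577114/17 ≈ 33948.)
g/(-292356) = (577114/17)/(-292356) = (577114/17)*(-1/292356) = -288557/2485026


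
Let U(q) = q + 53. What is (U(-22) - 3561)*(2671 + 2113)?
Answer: -16887520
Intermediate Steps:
U(q) = 53 + q
(U(-22) - 3561)*(2671 + 2113) = ((53 - 22) - 3561)*(2671 + 2113) = (31 - 3561)*4784 = -3530*4784 = -16887520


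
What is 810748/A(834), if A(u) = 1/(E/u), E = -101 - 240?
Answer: -138232534/417 ≈ -3.3149e+5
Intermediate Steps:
E = -341
A(u) = -u/341 (A(u) = 1/(-341/u) = -u/341)
810748/A(834) = 810748/((-1/341*834)) = 810748/(-834/341) = 810748*(-341/834) = -138232534/417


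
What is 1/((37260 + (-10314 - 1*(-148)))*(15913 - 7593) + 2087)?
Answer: 1/225424167 ≈ 4.4361e-9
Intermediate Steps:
1/((37260 + (-10314 - 1*(-148)))*(15913 - 7593) + 2087) = 1/((37260 + (-10314 + 148))*8320 + 2087) = 1/((37260 - 10166)*8320 + 2087) = 1/(27094*8320 + 2087) = 1/(225422080 + 2087) = 1/225424167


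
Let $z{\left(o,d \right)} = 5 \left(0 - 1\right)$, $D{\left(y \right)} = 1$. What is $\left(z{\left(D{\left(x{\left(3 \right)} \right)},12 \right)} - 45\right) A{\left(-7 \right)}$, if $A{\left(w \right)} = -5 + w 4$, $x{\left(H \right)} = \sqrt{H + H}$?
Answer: $1650$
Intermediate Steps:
$x{\left(H \right)} = \sqrt{2} \sqrt{H}$ ($x{\left(H \right)} = \sqrt{2 H} = \sqrt{2} \sqrt{H}$)
$z{\left(o,d \right)} = -5$ ($z{\left(o,d \right)} = 5 \left(-1\right) = -5$)
$A{\left(w \right)} = -5 + 4 w$
$\left(z{\left(D{\left(x{\left(3 \right)} \right)},12 \right)} - 45\right) A{\left(-7 \right)} = \left(-5 - 45\right) \left(-5 + 4 \left(-7\right)\right) = - 50 \left(-5 - 28\right) = \left(-50\right) \left(-33\right) = 1650$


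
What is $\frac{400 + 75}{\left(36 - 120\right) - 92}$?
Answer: $- \frac{475}{176} \approx -2.6989$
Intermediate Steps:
$\frac{400 + 75}{\left(36 - 120\right) - 92} = \frac{475}{\left(36 - 120\right) - 92} = \frac{475}{-84 - 92} = \frac{475}{-176} = 475 \left(- \frac{1}{176}\right) = - \frac{475}{176}$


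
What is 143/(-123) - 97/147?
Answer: -10984/6027 ≈ -1.8225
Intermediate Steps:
143/(-123) - 97/147 = -1/123*143 - 97*1/147 = -143/123 - 97/147 = -10984/6027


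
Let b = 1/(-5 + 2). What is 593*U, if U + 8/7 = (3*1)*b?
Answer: -8895/7 ≈ -1270.7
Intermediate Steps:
b = -⅓ (b = 1/(-3) = -⅓ ≈ -0.33333)
U = -15/7 (U = -8/7 + (3*1)*(-⅓) = -8/7 + 3*(-⅓) = -8/7 - 1 = -15/7 ≈ -2.1429)
593*U = 593*(-15/7) = -8895/7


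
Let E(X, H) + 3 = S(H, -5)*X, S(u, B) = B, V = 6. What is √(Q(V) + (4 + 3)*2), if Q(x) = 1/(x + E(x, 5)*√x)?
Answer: √(-255 + 1386*√6)/(3*√(-2 + 11*√6)) ≈ 3.7399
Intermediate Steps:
E(X, H) = -3 - 5*X
Q(x) = 1/(x + √x*(-3 - 5*x)) (Q(x) = 1/(x + (-3 - 5*x)*√x) = 1/(x + √x*(-3 - 5*x)))
√(Q(V) + (4 + 3)*2) = √(1/(6 - √6*(3 + 5*6)) + (4 + 3)*2) = √(1/(6 - √6*(3 + 30)) + 7*2) = √(1/(6 - 1*√6*33) + 14) = √(1/(6 - 33*√6) + 14) = √(14 + 1/(6 - 33*√6))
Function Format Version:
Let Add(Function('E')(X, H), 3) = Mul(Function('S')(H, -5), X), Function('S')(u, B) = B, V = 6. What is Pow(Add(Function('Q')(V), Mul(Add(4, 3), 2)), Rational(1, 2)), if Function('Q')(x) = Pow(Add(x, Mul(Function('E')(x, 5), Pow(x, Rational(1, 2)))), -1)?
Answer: Mul(Rational(1, 3), Pow(Add(-255, Mul(1386, Pow(6, Rational(1, 2)))), Rational(1, 2)), Pow(Add(-2, Mul(11, Pow(6, Rational(1, 2)))), Rational(-1, 2))) ≈ 3.7399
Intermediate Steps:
Function('E')(X, H) = Add(-3, Mul(-5, X))
Function('Q')(x) = Pow(Add(x, Mul(Pow(x, Rational(1, 2)), Add(-3, Mul(-5, x)))), -1) (Function('Q')(x) = Pow(Add(x, Mul(Add(-3, Mul(-5, x)), Pow(x, Rational(1, 2)))), -1) = Pow(Add(x, Mul(Pow(x, Rational(1, 2)), Add(-3, Mul(-5, x)))), -1))
Pow(Add(Function('Q')(V), Mul(Add(4, 3), 2)), Rational(1, 2)) = Pow(Add(Pow(Add(6, Mul(-1, Pow(6, Rational(1, 2)), Add(3, Mul(5, 6)))), -1), Mul(Add(4, 3), 2)), Rational(1, 2)) = Pow(Add(Pow(Add(6, Mul(-1, Pow(6, Rational(1, 2)), Add(3, 30))), -1), Mul(7, 2)), Rational(1, 2)) = Pow(Add(Pow(Add(6, Mul(-1, Pow(6, Rational(1, 2)), 33)), -1), 14), Rational(1, 2)) = Pow(Add(Pow(Add(6, Mul(-33, Pow(6, Rational(1, 2)))), -1), 14), Rational(1, 2)) = Pow(Add(14, Pow(Add(6, Mul(-33, Pow(6, Rational(1, 2)))), -1)), Rational(1, 2))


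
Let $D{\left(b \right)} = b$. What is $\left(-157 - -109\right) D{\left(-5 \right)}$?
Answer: $240$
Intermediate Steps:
$\left(-157 - -109\right) D{\left(-5 \right)} = \left(-157 - -109\right) \left(-5\right) = \left(-157 + 109\right) \left(-5\right) = \left(-48\right) \left(-5\right) = 240$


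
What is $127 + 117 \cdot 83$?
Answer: $9838$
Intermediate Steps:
$127 + 117 \cdot 83 = 127 + 9711 = 9838$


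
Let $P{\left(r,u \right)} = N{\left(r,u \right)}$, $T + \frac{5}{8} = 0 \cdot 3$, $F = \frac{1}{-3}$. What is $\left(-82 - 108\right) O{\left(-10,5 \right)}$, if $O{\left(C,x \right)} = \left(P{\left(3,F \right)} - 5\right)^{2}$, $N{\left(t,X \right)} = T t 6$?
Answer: $- \frac{401375}{8} \approx -50172.0$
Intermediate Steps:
$F = - \frac{1}{3} \approx -0.33333$
$T = - \frac{5}{8}$ ($T = - \frac{5}{8} + 0 \cdot 3 = - \frac{5}{8} + 0 = - \frac{5}{8} \approx -0.625$)
$N{\left(t,X \right)} = - \frac{15 t}{4}$ ($N{\left(t,X \right)} = - \frac{5 t}{8} \cdot 6 = - \frac{15 t}{4}$)
$P{\left(r,u \right)} = - \frac{15 r}{4}$
$O{\left(C,x \right)} = \frac{4225}{16}$ ($O{\left(C,x \right)} = \left(\left(- \frac{15}{4}\right) 3 - 5\right)^{2} = \left(- \frac{45}{4} - 5\right)^{2} = \left(- \frac{65}{4}\right)^{2} = \frac{4225}{16}$)
$\left(-82 - 108\right) O{\left(-10,5 \right)} = \left(-82 - 108\right) \frac{4225}{16} = \left(-190\right) \frac{4225}{16} = - \frac{401375}{8}$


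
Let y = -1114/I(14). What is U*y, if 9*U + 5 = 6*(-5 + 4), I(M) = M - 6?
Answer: 6127/36 ≈ 170.19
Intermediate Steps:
I(M) = -6 + M
y = -557/4 (y = -1114/(-6 + 14) = -1114/8 = -1114*⅛ = -557/4 ≈ -139.25)
U = -11/9 (U = -5/9 + (6*(-5 + 4))/9 = -5/9 + (6*(-1))/9 = -5/9 + (⅑)*(-6) = -5/9 - ⅔ = -11/9 ≈ -1.2222)
U*y = -11/9*(-557/4) = 6127/36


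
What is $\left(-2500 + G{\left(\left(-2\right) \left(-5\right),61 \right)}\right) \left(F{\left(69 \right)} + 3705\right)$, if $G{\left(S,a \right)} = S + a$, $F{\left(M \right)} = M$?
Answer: $-9167046$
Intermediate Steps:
$\left(-2500 + G{\left(\left(-2\right) \left(-5\right),61 \right)}\right) \left(F{\left(69 \right)} + 3705\right) = \left(-2500 + \left(\left(-2\right) \left(-5\right) + 61\right)\right) \left(69 + 3705\right) = \left(-2500 + \left(10 + 61\right)\right) 3774 = \left(-2500 + 71\right) 3774 = \left(-2429\right) 3774 = -9167046$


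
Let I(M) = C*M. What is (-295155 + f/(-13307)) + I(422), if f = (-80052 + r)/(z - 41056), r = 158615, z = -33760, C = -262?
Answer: -403924306793565/995576512 ≈ -4.0572e+5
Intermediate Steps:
f = -78563/74816 (f = (-80052 + 158615)/(-33760 - 41056) = 78563/(-74816) = 78563*(-1/74816) = -78563/74816 ≈ -1.0501)
I(M) = -262*M
(-295155 + f/(-13307)) + I(422) = (-295155 - 78563/74816/(-13307)) - 262*422 = (-295155 - 78563/74816*(-1/13307)) - 110564 = (-295155 + 78563/995576512) - 110564 = -293849385320797/995576512 - 110564 = -403924306793565/995576512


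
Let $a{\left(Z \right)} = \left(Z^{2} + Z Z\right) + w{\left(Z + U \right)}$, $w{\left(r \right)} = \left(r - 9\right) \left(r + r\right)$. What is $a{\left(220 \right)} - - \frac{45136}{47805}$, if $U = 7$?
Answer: $\frac{9358925596}{47805} \approx 1.9577 \cdot 10^{5}$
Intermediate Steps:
$w{\left(r \right)} = 2 r \left(-9 + r\right)$ ($w{\left(r \right)} = \left(-9 + r\right) 2 r = 2 r \left(-9 + r\right)$)
$a{\left(Z \right)} = 2 Z^{2} + 2 \left(-2 + Z\right) \left(7 + Z\right)$ ($a{\left(Z \right)} = \left(Z^{2} + Z Z\right) + 2 \left(Z + 7\right) \left(-9 + \left(Z + 7\right)\right) = \left(Z^{2} + Z^{2}\right) + 2 \left(7 + Z\right) \left(-9 + \left(7 + Z\right)\right) = 2 Z^{2} + 2 \left(7 + Z\right) \left(-2 + Z\right) = 2 Z^{2} + 2 \left(-2 + Z\right) \left(7 + Z\right)$)
$a{\left(220 \right)} - - \frac{45136}{47805} = \left(-28 + 4 \cdot 220^{2} + 10 \cdot 220\right) - - \frac{45136}{47805} = \left(-28 + 4 \cdot 48400 + 2200\right) - \left(-45136\right) \frac{1}{47805} = \left(-28 + 193600 + 2200\right) - - \frac{45136}{47805} = 195772 + \frac{45136}{47805} = \frac{9358925596}{47805}$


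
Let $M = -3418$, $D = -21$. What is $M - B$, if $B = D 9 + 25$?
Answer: $-3254$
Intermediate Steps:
$B = -164$ ($B = \left(-21\right) 9 + 25 = -189 + 25 = -164$)
$M - B = -3418 - -164 = -3418 + 164 = -3254$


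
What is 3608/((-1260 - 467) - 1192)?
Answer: -3608/2919 ≈ -1.2360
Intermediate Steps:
3608/((-1260 - 467) - 1192) = 3608/(-1727 - 1192) = 3608/(-2919) = 3608*(-1/2919) = -3608/2919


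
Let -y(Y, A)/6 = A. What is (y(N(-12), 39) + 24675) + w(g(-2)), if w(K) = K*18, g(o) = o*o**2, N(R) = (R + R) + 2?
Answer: 24297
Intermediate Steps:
N(R) = 2 + 2*R (N(R) = 2*R + 2 = 2 + 2*R)
y(Y, A) = -6*A
g(o) = o**3
w(K) = 18*K
(y(N(-12), 39) + 24675) + w(g(-2)) = (-6*39 + 24675) + 18*(-2)**3 = (-234 + 24675) + 18*(-8) = 24441 - 144 = 24297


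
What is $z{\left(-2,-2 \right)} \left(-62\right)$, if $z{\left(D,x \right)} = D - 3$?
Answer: $310$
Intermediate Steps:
$z{\left(D,x \right)} = -3 + D$ ($z{\left(D,x \right)} = D - 3 = -3 + D$)
$z{\left(-2,-2 \right)} \left(-62\right) = \left(-3 - 2\right) \left(-62\right) = \left(-5\right) \left(-62\right) = 310$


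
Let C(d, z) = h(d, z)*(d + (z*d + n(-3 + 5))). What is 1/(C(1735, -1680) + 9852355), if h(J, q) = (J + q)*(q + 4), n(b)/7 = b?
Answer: 1/268534893535 ≈ 3.7239e-12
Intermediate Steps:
n(b) = 7*b
h(J, q) = (4 + q)*(J + q) (h(J, q) = (J + q)*(4 + q) = (4 + q)*(J + q))
C(d, z) = (14 + d + d*z)*(z² + 4*d + 4*z + d*z) (C(d, z) = (z² + 4*d + 4*z + d*z)*(d + (z*d + 7*(-3 + 5))) = (z² + 4*d + 4*z + d*z)*(d + (d*z + 7*2)) = (z² + 4*d + 4*z + d*z)*(d + (d*z + 14)) = (z² + 4*d + 4*z + d*z)*(d + (14 + d*z)) = (z² + 4*d + 4*z + d*z)*(14 + d + d*z) = (14 + d + d*z)*(z² + 4*d + 4*z + d*z))
1/(C(1735, -1680) + 9852355) = 1/((14 + 1735 + 1735*(-1680))*((-1680)² + 4*1735 + 4*(-1680) + 1735*(-1680)) + 9852355) = 1/((14 + 1735 - 2914800)*(2822400 + 6940 - 6720 - 2914800) + 9852355) = 1/(-2913051*(-92180) + 9852355) = 1/(268525041180 + 9852355) = 1/268534893535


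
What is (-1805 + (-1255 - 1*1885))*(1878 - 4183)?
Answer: 11398225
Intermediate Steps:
(-1805 + (-1255 - 1*1885))*(1878 - 4183) = (-1805 + (-1255 - 1885))*(-2305) = (-1805 - 3140)*(-2305) = -4945*(-2305) = 11398225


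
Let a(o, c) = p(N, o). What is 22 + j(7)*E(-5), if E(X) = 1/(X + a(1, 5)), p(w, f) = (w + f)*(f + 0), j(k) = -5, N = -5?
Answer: 203/9 ≈ 22.556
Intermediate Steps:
p(w, f) = f*(f + w) (p(w, f) = (f + w)*f = f*(f + w))
a(o, c) = o*(-5 + o) (a(o, c) = o*(o - 5) = o*(-5 + o))
E(X) = 1/(-4 + X) (E(X) = 1/(X + 1*(-5 + 1)) = 1/(X + 1*(-4)) = 1/(X - 4) = 1/(-4 + X))
22 + j(7)*E(-5) = 22 - 5/(-4 - 5) = 22 - 5/(-9) = 22 - 5*(-⅑) = 22 + 5/9 = 203/9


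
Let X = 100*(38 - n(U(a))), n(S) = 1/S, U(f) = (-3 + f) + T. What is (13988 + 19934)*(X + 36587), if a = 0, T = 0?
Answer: 4113415642/3 ≈ 1.3711e+9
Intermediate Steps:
U(f) = -3 + f (U(f) = (-3 + f) + 0 = -3 + f)
n(S) = 1/S
X = 11500/3 (X = 100*(38 - 1/(-3 + 0)) = 100*(38 - 1/(-3)) = 100*(38 - 1*(-⅓)) = 100*(38 + ⅓) = 100*(115/3) = 11500/3 ≈ 3833.3)
(13988 + 19934)*(X + 36587) = (13988 + 19934)*(11500/3 + 36587) = 33922*(121261/3) = 4113415642/3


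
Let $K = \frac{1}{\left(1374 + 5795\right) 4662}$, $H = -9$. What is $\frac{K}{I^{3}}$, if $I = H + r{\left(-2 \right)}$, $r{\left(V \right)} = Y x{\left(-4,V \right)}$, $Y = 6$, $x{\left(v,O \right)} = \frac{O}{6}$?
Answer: $- \frac{1}{44484519618} \approx -2.248 \cdot 10^{-11}$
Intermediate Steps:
$x{\left(v,O \right)} = \frac{O}{6}$ ($x{\left(v,O \right)} = O \frac{1}{6} = \frac{O}{6}$)
$r{\left(V \right)} = V$ ($r{\left(V \right)} = 6 \frac{V}{6} = V$)
$K = \frac{1}{33421878}$ ($K = \frac{1}{7169} \cdot \frac{1}{4662} = \frac{1}{33421878} \approx 2.992 \cdot 10^{-8}$)
$I = -11$ ($I = -9 - 2 = -11$)
$\frac{K}{I^{3}} = \frac{1}{33421878 \left(-11\right)^{3}} = \frac{1}{33421878 \left(-1331\right)} = \frac{1}{33421878} \left(- \frac{1}{1331}\right) = - \frac{1}{44484519618}$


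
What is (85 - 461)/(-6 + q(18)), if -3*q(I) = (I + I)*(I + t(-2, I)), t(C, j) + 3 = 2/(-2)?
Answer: 188/87 ≈ 2.1609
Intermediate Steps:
t(C, j) = -4 (t(C, j) = -3 + 2/(-2) = -3 + 2*(-½) = -3 - 1 = -4)
q(I) = -2*I*(-4 + I)/3 (q(I) = -(I + I)*(I - 4)/3 = -2*I*(-4 + I)/3)
(85 - 461)/(-6 + q(18)) = (85 - 461)/(-6 + (⅔)*18*(4 - 1*18)) = -376/(-6 + (⅔)*18*(4 - 18)) = -376/(-6 + (⅔)*18*(-14)) = -376/(-6 - 168) = -376/(-174) = -376*(-1/174) = 188/87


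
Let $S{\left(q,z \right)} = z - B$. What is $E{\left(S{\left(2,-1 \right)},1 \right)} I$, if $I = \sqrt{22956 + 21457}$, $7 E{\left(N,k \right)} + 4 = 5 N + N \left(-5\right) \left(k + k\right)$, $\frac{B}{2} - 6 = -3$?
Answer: $\frac{31 \sqrt{44413}}{7} \approx 933.29$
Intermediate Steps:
$B = 6$ ($B = 12 + 2 \left(-3\right) = 12 - 6 = 6$)
$S{\left(q,z \right)} = -6 + z$ ($S{\left(q,z \right)} = z - 6 = -6 + z$)
$E{\left(N,k \right)} = - \frac{4}{7} + \frac{5 N}{7} - \frac{10 N k}{7}$ ($E{\left(N,k \right)} = - \frac{4}{7} + \frac{5 N + N \left(-5\right) \left(k + k\right)}{7} = - \frac{4}{7} + \frac{5 N + - 5 N 2 k}{7} = - \frac{4}{7} + \frac{5 N - 10 N k}{7} = - \frac{4}{7} - \left(- \frac{5 N}{7} + \frac{10 N k}{7}\right) = - \frac{4}{7} + \frac{5 N}{7} - \frac{10 N k}{7}$)
$I = \sqrt{44413} \approx 210.74$
$E{\left(S{\left(2,-1 \right)},1 \right)} I = \left(- \frac{4}{7} + \frac{5 \left(-6 - 1\right)}{7} - \frac{10}{7} \left(-6 - 1\right) 1\right) \sqrt{44413} = \left(- \frac{4}{7} + \frac{5}{7} \left(-7\right) - \left(-10\right) 1\right) \sqrt{44413} = \left(- \frac{4}{7} - 5 + 10\right) \sqrt{44413} = \frac{31 \sqrt{44413}}{7}$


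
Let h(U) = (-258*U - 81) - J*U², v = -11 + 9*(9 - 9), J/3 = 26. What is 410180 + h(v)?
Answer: 403499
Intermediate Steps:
J = 78 (J = 3*26 = 78)
v = -11 (v = -11 + 9*0 = -11 + 0 = -11)
h(U) = -81 - 258*U - 78*U² (h(U) = (-258*U - 81) - 78*U² = (-81 - 258*U) - 78*U² = -81 - 258*U - 78*U²)
410180 + h(v) = 410180 + (-81 - 258*(-11) - 78*(-11)²) = 410180 + (-81 + 2838 - 78*121) = 410180 + (-81 + 2838 - 9438) = 410180 - 6681 = 403499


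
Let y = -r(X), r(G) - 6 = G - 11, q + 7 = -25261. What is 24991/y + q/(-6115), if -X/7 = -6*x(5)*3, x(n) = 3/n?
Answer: -755180221/2158595 ≈ -349.85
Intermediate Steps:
q = -25268 (q = -7 - 25261 = -25268)
X = 378/5 (X = -7*(-18/5)*3 = -7*(-6*⅗)*3 = -(-126)*3/5 = -7*(-54/5) = 378/5 ≈ 75.600)
r(G) = -5 + G (r(G) = 6 + (G - 11) = 6 + (-11 + G) = -5 + G)
y = -353/5 (y = -(-5 + 378/5) = -1*353/5 = -353/5 ≈ -70.600)
24991/y + q/(-6115) = 24991/(-353/5) - 25268/(-6115) = 24991*(-5/353) - 25268*(-1/6115) = -124955/353 + 25268/6115 = -755180221/2158595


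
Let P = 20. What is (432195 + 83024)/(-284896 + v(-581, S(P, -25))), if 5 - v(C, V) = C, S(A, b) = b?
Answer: -515219/284310 ≈ -1.8122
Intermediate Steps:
v(C, V) = 5 - C
(432195 + 83024)/(-284896 + v(-581, S(P, -25))) = (432195 + 83024)/(-284896 + (5 - 1*(-581))) = 515219/(-284896 + (5 + 581)) = 515219/(-284896 + 586) = 515219/(-284310) = 515219*(-1/284310) = -515219/284310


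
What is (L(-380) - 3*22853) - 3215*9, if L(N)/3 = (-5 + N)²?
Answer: 347181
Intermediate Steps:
L(N) = 3*(-5 + N)²
(L(-380) - 3*22853) - 3215*9 = (3*(-5 - 380)² - 3*22853) - 3215*9 = (3*(-385)² - 68559) - 28935 = (3*148225 - 68559) - 28935 = (444675 - 68559) - 28935 = 376116 - 28935 = 347181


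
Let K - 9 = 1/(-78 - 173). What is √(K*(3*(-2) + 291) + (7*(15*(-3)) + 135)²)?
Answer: √2202758430/251 ≈ 186.99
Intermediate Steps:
K = 2258/251 (K = 9 + 1/(-78 - 173) = 9 + 1/(-251) = 9 - 1/251 = 2258/251 ≈ 8.9960)
√(K*(3*(-2) + 291) + (7*(15*(-3)) + 135)²) = √(2258*(3*(-2) + 291)/251 + (7*(15*(-3)) + 135)²) = √(2258*(-6 + 291)/251 + (7*(-45) + 135)²) = √((2258/251)*285 + (-315 + 135)²) = √(643530/251 + (-180)²) = √(643530/251 + 32400) = √(8775930/251) = √2202758430/251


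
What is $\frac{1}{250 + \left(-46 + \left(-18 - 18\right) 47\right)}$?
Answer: $- \frac{1}{1488} \approx -0.00067204$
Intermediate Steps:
$\frac{1}{250 + \left(-46 + \left(-18 - 18\right) 47\right)} = \frac{1}{250 - 1738} = \frac{1}{-1488} = - \frac{1}{1488}$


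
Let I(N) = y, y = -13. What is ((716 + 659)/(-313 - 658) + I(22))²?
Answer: 195944004/942841 ≈ 207.82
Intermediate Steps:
I(N) = -13
((716 + 659)/(-313 - 658) + I(22))² = ((716 + 659)/(-313 - 658) - 13)² = (1375/(-971) - 13)² = (1375*(-1/971) - 13)² = (-1375/971 - 13)² = (-13998/971)² = 195944004/942841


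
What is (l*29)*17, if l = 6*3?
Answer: 8874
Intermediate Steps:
l = 18
(l*29)*17 = (18*29)*17 = 522*17 = 8874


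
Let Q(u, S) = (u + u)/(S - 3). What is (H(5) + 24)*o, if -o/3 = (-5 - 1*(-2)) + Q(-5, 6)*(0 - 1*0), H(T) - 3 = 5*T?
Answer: 468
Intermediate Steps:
H(T) = 3 + 5*T
Q(u, S) = 2*u/(-3 + S) (Q(u, S) = (2*u)/(-3 + S) = 2*u/(-3 + S))
o = 9 (o = -3*((-5 - 1*(-2)) + (2*(-5)/(-3 + 6))*(0 - 1*0)) = -3*((-5 + 2) + (2*(-5)/3)*(0 + 0)) = -3*(-3 + (2*(-5)*(⅓))*0) = -3*(-3 - 10/3*0) = -3*(-3 + 0) = -3*(-3) = 9)
(H(5) + 24)*o = ((3 + 5*5) + 24)*9 = ((3 + 25) + 24)*9 = (28 + 24)*9 = 52*9 = 468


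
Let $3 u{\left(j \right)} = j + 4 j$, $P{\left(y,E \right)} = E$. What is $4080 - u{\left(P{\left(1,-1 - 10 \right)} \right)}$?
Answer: $\frac{12295}{3} \approx 4098.3$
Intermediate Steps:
$u{\left(j \right)} = \frac{5 j}{3}$ ($u{\left(j \right)} = \frac{j + 4 j}{3} = \frac{5 j}{3}$)
$4080 - u{\left(P{\left(1,-1 - 10 \right)} \right)} = 4080 - \frac{5 \left(-1 - 10\right)}{3} = 4080 - \frac{5}{3} \left(-11\right) = 4080 - - \frac{55}{3} = 4080 + \frac{55}{3} = \frac{12295}{3}$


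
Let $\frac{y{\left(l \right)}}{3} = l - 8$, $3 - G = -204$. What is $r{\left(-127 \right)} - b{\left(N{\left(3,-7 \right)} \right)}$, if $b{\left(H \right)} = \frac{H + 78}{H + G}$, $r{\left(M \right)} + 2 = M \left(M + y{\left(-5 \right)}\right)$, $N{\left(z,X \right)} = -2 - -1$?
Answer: $\frac{4342403}{206} \approx 21080.0$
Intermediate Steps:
$G = 207$ ($G = 3 - -204 = 3 + 204 = 207$)
$N{\left(z,X \right)} = -1$ ($N{\left(z,X \right)} = -2 + 1 = -1$)
$y{\left(l \right)} = -24 + 3 l$ ($y{\left(l \right)} = 3 \left(l - 8\right) = 3 \left(-8 + l\right) = -24 + 3 l$)
$r{\left(M \right)} = -2 + M \left(-39 + M\right)$ ($r{\left(M \right)} = -2 + M \left(M + \left(-24 + 3 \left(-5\right)\right)\right) = -2 + M \left(M - 39\right) = -2 + M \left(-39 + M\right)$)
$b{\left(H \right)} = \frac{78 + H}{207 + H}$ ($b{\left(H \right)} = \frac{H + 78}{H + 207} = \frac{78 + H}{207 + H}$)
$r{\left(-127 \right)} - b{\left(N{\left(3,-7 \right)} \right)} = \left(-2 + \left(-127\right)^{2} - -4953\right) - \frac{78 - 1}{207 - 1} = \left(-2 + 16129 + 4953\right) - \frac{1}{206} \cdot 77 = 21080 - \frac{1}{206} \cdot 77 = 21080 - \frac{77}{206} = \frac{4342403}{206}$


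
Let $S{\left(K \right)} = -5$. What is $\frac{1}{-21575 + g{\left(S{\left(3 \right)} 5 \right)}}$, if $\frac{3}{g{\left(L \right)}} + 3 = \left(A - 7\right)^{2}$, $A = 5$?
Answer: $- \frac{1}{21572} \approx -4.6356 \cdot 10^{-5}$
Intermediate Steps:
$g{\left(L \right)} = 3$ ($g{\left(L \right)} = \frac{3}{-3 + \left(5 - 7\right)^{2}} = \frac{3}{-3 + \left(-2\right)^{2}} = \frac{3}{-3 + 4} = \frac{3}{1} = 3 \cdot 1 = 3$)
$\frac{1}{-21575 + g{\left(S{\left(3 \right)} 5 \right)}} = \frac{1}{-21575 + 3} = \frac{1}{-21572} = - \frac{1}{21572}$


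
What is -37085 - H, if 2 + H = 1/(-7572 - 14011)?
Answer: -800362388/21583 ≈ -37083.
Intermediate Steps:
H = -43167/21583 (H = -2 + 1/(-7572 - 14011) = -2 + 1/(-21583) = -2 - 1/21583 = -43167/21583 ≈ -2.0000)
-37085 - H = -37085 - 1*(-43167/21583) = -37085 + 43167/21583 = -800362388/21583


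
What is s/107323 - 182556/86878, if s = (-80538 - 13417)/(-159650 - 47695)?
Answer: -1605687729629/764144804181 ≈ -2.1013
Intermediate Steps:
s = 817/1803 (s = -93955/(-207345) = -93955*(-1/207345) = 817/1803 ≈ 0.45313)
s/107323 - 182556/86878 = (817/1803)/107323 - 182556/86878 = (817/1803)*(1/107323) - 182556*1/86878 = 817/193503369 - 8298/3949 = -1605687729629/764144804181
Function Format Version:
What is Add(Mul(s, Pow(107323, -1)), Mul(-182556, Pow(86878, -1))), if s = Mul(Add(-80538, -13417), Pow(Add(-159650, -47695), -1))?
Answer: Rational(-1605687729629, 764144804181) ≈ -2.1013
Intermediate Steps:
s = Rational(817, 1803) (s = Mul(-93955, Pow(-207345, -1)) = Mul(-93955, Rational(-1, 207345)) = Rational(817, 1803) ≈ 0.45313)
Add(Mul(s, Pow(107323, -1)), Mul(-182556, Pow(86878, -1))) = Add(Mul(Rational(817, 1803), Pow(107323, -1)), Mul(-182556, Pow(86878, -1))) = Add(Mul(Rational(817, 1803), Rational(1, 107323)), Mul(-182556, Rational(1, 86878))) = Add(Rational(817, 193503369), Rational(-8298, 3949)) = Rational(-1605687729629, 764144804181)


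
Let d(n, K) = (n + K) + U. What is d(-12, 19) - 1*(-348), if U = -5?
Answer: 350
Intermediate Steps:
d(n, K) = -5 + K + n (d(n, K) = (n + K) - 5 = (K + n) - 5 = -5 + K + n)
d(-12, 19) - 1*(-348) = (-5 + 19 - 12) - 1*(-348) = 2 + 348 = 350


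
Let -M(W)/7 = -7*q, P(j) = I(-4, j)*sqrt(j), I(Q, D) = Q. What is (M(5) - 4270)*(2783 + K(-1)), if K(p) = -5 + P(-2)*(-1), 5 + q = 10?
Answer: -11181450 - 16100*I*sqrt(2) ≈ -1.1181e+7 - 22769.0*I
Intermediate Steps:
q = 5 (q = -5 + 10 = 5)
P(j) = -4*sqrt(j)
M(W) = 245 (M(W) = -(-49)*5 = -7*(-35) = 245)
K(p) = -5 + 4*I*sqrt(2) (K(p) = -5 - 4*I*sqrt(2)*(-1) = -5 + 4*I*sqrt(2))
(M(5) - 4270)*(2783 + K(-1)) = (245 - 4270)*(2783 + (-5 + 4*I*sqrt(2))) = -4025*(2778 + 4*I*sqrt(2)) = -11181450 - 16100*I*sqrt(2)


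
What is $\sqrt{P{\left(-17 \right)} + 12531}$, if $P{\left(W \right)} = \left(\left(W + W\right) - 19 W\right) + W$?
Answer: $\sqrt{12803} \approx 113.15$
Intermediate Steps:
$P{\left(W \right)} = - 16 W$ ($P{\left(W \right)} = \left(2 W - 19 W\right) + W = - 17 W + W = - 16 W$)
$\sqrt{P{\left(-17 \right)} + 12531} = \sqrt{\left(-16\right) \left(-17\right) + 12531} = \sqrt{272 + 12531} = \sqrt{12803}$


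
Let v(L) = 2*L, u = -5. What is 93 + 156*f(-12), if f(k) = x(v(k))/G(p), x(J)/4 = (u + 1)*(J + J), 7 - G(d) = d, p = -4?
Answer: 120831/11 ≈ 10985.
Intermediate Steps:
G(d) = 7 - d
x(J) = -32*J (x(J) = 4*((-5 + 1)*(J + J)) = 4*(-8*J) = -32*J)
f(k) = -64*k/11 (f(k) = (-64*k)/(7 - 1*(-4)) = (-64*k)/(7 + 4) = -64*k/11)
93 + 156*f(-12) = 93 + 156*(-64/11*(-12)) = 93 + 156*(768/11) = 93 + 119808/11 = 120831/11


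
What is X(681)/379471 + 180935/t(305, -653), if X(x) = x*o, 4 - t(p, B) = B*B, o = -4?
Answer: -450458791/1043924721 ≈ -0.43151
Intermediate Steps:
t(p, B) = 4 - B**2 (t(p, B) = 4 - B*B = 4 - B**2)
X(x) = -4*x (X(x) = x*(-4) = -4*x)
X(681)/379471 + 180935/t(305, -653) = -4*681/379471 + 180935/(4 - 1*(-653)**2) = -2724*1/379471 + 180935/(4 - 1*426409) = -2724/379471 + 180935/(4 - 426409) = -2724/379471 + 180935/(-426405) = -2724/379471 + 180935*(-1/426405) = -2724/379471 - 36187/85281 = -450458791/1043924721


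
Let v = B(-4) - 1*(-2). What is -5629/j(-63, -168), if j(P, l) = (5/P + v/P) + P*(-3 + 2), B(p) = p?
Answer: -118209/1322 ≈ -89.417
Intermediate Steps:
v = -2 (v = -4 - 1*(-2) = -4 + 2 = -2)
j(P, l) = -P + 3/P (j(P, l) = (5/P - 2/P) + P*(-3 + 2) = 3/P + P*(-1) = 3/P - P = -P + 3/P)
-5629/j(-63, -168) = -5629/(-1*(-63) + 3/(-63)) = -5629/(63 + 3*(-1/63)) = -5629/(63 - 1/21) = -5629/1322/21 = -5629*21/1322 = -118209/1322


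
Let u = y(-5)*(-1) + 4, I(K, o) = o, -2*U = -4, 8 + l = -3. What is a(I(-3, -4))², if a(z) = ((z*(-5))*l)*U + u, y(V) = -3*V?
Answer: 203401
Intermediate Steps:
l = -11 (l = -8 - 3 = -11)
U = 2 (U = -½*(-4) = 2)
u = -11 (u = -3*(-5)*(-1) + 4 = 15*(-1) + 4 = -15 + 4 = -11)
a(z) = -11 + 110*z (a(z) = ((z*(-5))*(-11))*2 - 11 = (-5*z*(-11))*2 - 11 = (55*z)*2 - 11 = 110*z - 11 = -11 + 110*z)
a(I(-3, -4))² = (-11 + 110*(-4))² = (-11 - 440)² = (-451)² = 203401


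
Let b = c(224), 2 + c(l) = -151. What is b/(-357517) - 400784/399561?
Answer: -143225960495/142849850037 ≈ -1.0026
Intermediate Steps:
c(l) = -153 (c(l) = -2 - 151 = -153)
b = -153
b/(-357517) - 400784/399561 = -153/(-357517) - 400784/399561 = -153*(-1/357517) - 400784*1/399561 = 153/357517 - 400784/399561 = -143225960495/142849850037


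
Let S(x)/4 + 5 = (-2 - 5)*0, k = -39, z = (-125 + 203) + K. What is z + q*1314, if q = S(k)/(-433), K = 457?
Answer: 257935/433 ≈ 595.69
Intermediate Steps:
z = 535 (z = (-125 + 203) + 457 = 78 + 457 = 535)
S(x) = -20 (S(x) = -20 + 4*((-2 - 5)*0) = -20 + 4*(-7*0) = -20 + 4*0 = -20 + 0 = -20)
q = 20/433 (q = -20/(-433) = -20*(-1/433) = 20/433 ≈ 0.046189)
z + q*1314 = 535 + (20/433)*1314 = 535 + 26280/433 = 257935/433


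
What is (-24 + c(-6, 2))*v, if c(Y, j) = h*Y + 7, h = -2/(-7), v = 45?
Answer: -5895/7 ≈ -842.14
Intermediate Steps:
h = 2/7 (h = -2*(-1/7) = 2/7 ≈ 0.28571)
c(Y, j) = 7 + 2*Y/7 (c(Y, j) = 2*Y/7 + 7 = 7 + 2*Y/7)
(-24 + c(-6, 2))*v = (-24 + (7 + (2/7)*(-6)))*45 = (-24 + (7 - 12/7))*45 = (-24 + 37/7)*45 = -131/7*45 = -5895/7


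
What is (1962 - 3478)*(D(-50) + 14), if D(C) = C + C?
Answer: 130376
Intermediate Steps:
D(C) = 2*C
(1962 - 3478)*(D(-50) + 14) = (1962 - 3478)*(2*(-50) + 14) = -1516*(-100 + 14) = -1516*(-86) = 130376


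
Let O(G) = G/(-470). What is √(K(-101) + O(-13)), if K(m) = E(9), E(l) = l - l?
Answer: √6110/470 ≈ 0.16631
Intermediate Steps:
E(l) = 0
K(m) = 0
O(G) = -G/470 (O(G) = G*(-1/470) = -G/470)
√(K(-101) + O(-13)) = √(0 - 1/470*(-13)) = √(0 + 13/470) = √(13/470) = √6110/470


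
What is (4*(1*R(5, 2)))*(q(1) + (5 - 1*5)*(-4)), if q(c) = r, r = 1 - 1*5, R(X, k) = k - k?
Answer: 0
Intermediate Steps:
R(X, k) = 0
r = -4 (r = 1 - 5 = -4)
q(c) = -4
(4*(1*R(5, 2)))*(q(1) + (5 - 1*5)*(-4)) = (4*(1*0))*(-4 + (5 - 1*5)*(-4)) = (4*0)*(-4 + (5 - 5)*(-4)) = 0*(-4 + 0*(-4)) = 0*(-4 + 0) = 0*(-4) = 0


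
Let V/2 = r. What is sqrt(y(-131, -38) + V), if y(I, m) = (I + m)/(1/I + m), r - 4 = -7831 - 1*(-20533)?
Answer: 9*sqrt(46028557)/383 ≈ 159.43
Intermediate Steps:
r = 12706 (r = 4 + (-7831 - 1*(-20533)) = 4 + (-7831 + 20533) = 4 + 12702 = 12706)
y(I, m) = (I + m)/(m + 1/I)
V = 25412 (V = 2*12706 = 25412)
sqrt(y(-131, -38) + V) = sqrt(-131*(-131 - 38)/(1 - 131*(-38)) + 25412) = sqrt(-131*(-169)/(1 + 4978) + 25412) = sqrt(-131*(-169)/4979 + 25412) = sqrt(-131*1/4979*(-169) + 25412) = sqrt(1703/383 + 25412) = sqrt(9734499/383) = 9*sqrt(46028557)/383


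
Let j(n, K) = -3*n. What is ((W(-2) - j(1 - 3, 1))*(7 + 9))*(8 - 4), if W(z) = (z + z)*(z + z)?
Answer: 640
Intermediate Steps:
W(z) = 4*z² (W(z) = (2*z)*(2*z) = 4*z²)
((W(-2) - j(1 - 3, 1))*(7 + 9))*(8 - 4) = ((4*(-2)² - (-3)*(1 - 3))*(7 + 9))*(8 - 4) = ((4*4 - (-3)*(-2))*16)*4 = ((16 - 1*6)*16)*4 = ((16 - 6)*16)*4 = (10*16)*4 = 160*4 = 640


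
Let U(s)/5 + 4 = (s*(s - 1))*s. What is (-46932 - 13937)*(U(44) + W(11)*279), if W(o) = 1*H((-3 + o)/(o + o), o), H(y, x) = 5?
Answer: -25419807435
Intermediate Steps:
W(o) = 5 (W(o) = 1*5 = 5)
U(s) = -20 + 5*s²*(-1 + s) (U(s) = -20 + 5*((s*(s - 1))*s) = -20 + 5*((s*(-1 + s))*s) = -20 + 5*(s²*(-1 + s)) = -20 + 5*s²*(-1 + s))
(-46932 - 13937)*(U(44) + W(11)*279) = (-46932 - 13937)*((-20 - 5*44² + 5*44³) + 5*279) = -60869*((-20 - 5*1936 + 5*85184) + 1395) = -60869*((-20 - 9680 + 425920) + 1395) = -60869*(416220 + 1395) = -60869*417615 = -25419807435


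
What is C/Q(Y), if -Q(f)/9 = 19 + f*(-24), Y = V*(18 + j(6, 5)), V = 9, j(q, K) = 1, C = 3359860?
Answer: 671972/7353 ≈ 91.387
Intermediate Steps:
Y = 171 (Y = 9*(18 + 1) = 9*19 = 171)
Q(f) = -171 + 216*f (Q(f) = -9*(19 + f*(-24)) = -9*(19 - 24*f) = -171 + 216*f)
C/Q(Y) = 3359860/(-171 + 216*171) = 3359860/(-171 + 36936) = 3359860/36765 = 3359860*(1/36765) = 671972/7353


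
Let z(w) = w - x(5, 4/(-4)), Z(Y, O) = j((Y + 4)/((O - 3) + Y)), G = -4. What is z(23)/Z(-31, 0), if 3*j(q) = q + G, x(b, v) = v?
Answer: -2448/109 ≈ -22.459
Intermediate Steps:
j(q) = -4/3 + q/3 (j(q) = (q - 4)/3 = (-4 + q)/3 = -4/3 + q/3)
Z(Y, O) = -4/3 + (4 + Y)/(3*(-3 + O + Y)) (Z(Y, O) = -4/3 + ((Y + 4)/((O - 3) + Y))/3 = -4/3 + ((4 + Y)/((-3 + O) + Y))/3 = -4/3 + ((4 + Y)/(-3 + O + Y))/3 = -4/3 + (4 + Y)/(3*(-3 + O + Y)))
z(w) = 1 + w (z(w) = w - 4/(-4) = w - 4*(-1)/4 = w - 1*(-1) = w + 1 = 1 + w)
z(23)/Z(-31, 0) = (1 + 23)/(((16/3 - 1*(-31) - 4/3*0)/(-3 + 0 - 31))) = 24/(((16/3 + 31 + 0)/(-34))) = 24/((-1/34*109/3)) = 24/(-109/102) = 24*(-102/109) = -2448/109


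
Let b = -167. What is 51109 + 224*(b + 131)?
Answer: 43045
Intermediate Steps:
51109 + 224*(b + 131) = 51109 + 224*(-167 + 131) = 51109 + 224*(-36) = 51109 - 8064 = 43045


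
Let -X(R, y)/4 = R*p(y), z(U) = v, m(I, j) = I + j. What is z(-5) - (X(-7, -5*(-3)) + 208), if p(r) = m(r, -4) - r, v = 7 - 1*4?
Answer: -93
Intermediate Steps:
v = 3 (v = 7 - 4 = 3)
z(U) = 3
p(r) = -4 (p(r) = (r - 4) - r = (-4 + r) - r = -4)
X(R, y) = 16*R (X(R, y) = -4*R*(-4) = -(-16)*R = 16*R)
z(-5) - (X(-7, -5*(-3)) + 208) = 3 - (16*(-7) + 208) = 3 - (-112 + 208) = 3 - 1*96 = 3 - 96 = -93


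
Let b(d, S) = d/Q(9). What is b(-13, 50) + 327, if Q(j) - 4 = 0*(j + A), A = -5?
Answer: 1295/4 ≈ 323.75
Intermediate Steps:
Q(j) = 4 (Q(j) = 4 + 0*(j - 5) = 4 + 0*(-5 + j) = 4 + 0 = 4)
b(d, S) = d/4
b(-13, 50) + 327 = (1/4)*(-13) + 327 = -13/4 + 327 = 1295/4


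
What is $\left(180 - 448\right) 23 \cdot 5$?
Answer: $-30820$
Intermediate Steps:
$\left(180 - 448\right) 23 \cdot 5 = \left(-268\right) 115 = -30820$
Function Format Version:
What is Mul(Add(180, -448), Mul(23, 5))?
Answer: -30820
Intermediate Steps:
Mul(Add(180, -448), Mul(23, 5)) = Mul(-268, 115) = -30820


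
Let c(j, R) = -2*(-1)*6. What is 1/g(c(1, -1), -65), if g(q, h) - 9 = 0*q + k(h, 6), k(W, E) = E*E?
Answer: 1/45 ≈ 0.022222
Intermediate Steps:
c(j, R) = 12 (c(j, R) = 2*6 = 12)
k(W, E) = E**2
g(q, h) = 45 (g(q, h) = 9 + (0*q + 6**2) = 9 + (0 + 36) = 9 + 36 = 45)
1/g(c(1, -1), -65) = 1/45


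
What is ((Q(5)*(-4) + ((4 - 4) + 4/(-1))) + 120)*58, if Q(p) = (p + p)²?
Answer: -16472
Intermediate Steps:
Q(p) = 4*p² (Q(p) = (2*p)² = 4*p²)
((Q(5)*(-4) + ((4 - 4) + 4/(-1))) + 120)*58 = (((4*5²)*(-4) + ((4 - 4) + 4/(-1))) + 120)*58 = (((4*25)*(-4) + (0 + 4*(-1))) + 120)*58 = ((100*(-4) + (0 - 4)) + 120)*58 = ((-400 - 4) + 120)*58 = (-404 + 120)*58 = -284*58 = -16472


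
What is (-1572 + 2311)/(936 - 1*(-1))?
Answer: 739/937 ≈ 0.78869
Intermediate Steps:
(-1572 + 2311)/(936 - 1*(-1)) = 739/(936 + 1) = 739/937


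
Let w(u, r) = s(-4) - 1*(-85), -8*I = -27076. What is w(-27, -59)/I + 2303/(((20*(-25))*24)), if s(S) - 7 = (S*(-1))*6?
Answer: -12805007/81228000 ≈ -0.15764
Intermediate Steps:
s(S) = 7 - 6*S (s(S) = 7 + (S*(-1))*6 = 7 - S*6 = 7 - 6*S)
I = 6769/2 (I = -1/8*(-27076) = 6769/2 ≈ 3384.5)
w(u, r) = 116 (w(u, r) = (7 - 6*(-4)) - 1*(-85) = (7 + 24) + 85 = 31 + 85 = 116)
w(-27, -59)/I + 2303/(((20*(-25))*24)) = 116/(6769/2) + 2303/(((20*(-25))*24)) = 116*(2/6769) + 2303/((-500*24)) = 232/6769 + 2303/(-12000) = 232/6769 + 2303*(-1/12000) = 232/6769 - 2303/12000 = -12805007/81228000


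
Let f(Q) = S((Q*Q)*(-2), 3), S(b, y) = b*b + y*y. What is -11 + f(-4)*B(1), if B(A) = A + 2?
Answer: 3088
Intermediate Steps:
B(A) = 2 + A
S(b, y) = b² + y²
f(Q) = 9 + 4*Q⁴ (f(Q) = ((Q*Q)*(-2))² + 3² = (Q²*(-2))² + 9 = (-2*Q²)² + 9 = 4*Q⁴ + 9 = 9 + 4*Q⁴)
-11 + f(-4)*B(1) = -11 + (9 + 4*(-4)⁴)*(2 + 1) = -11 + (9 + 4*256)*3 = -11 + (9 + 1024)*3 = -11 + 1033*3 = -11 + 3099 = 3088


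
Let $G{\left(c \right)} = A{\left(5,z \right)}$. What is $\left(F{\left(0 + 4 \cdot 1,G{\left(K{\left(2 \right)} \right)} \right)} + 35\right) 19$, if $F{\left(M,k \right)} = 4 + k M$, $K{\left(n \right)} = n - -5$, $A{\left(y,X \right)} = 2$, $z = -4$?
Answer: $893$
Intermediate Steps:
$K{\left(n \right)} = 5 + n$ ($K{\left(n \right)} = n + 5 = 5 + n$)
$G{\left(c \right)} = 2$
$F{\left(M,k \right)} = 4 + M k$
$\left(F{\left(0 + 4 \cdot 1,G{\left(K{\left(2 \right)} \right)} \right)} + 35\right) 19 = \left(\left(4 + \left(0 + 4 \cdot 1\right) 2\right) + 35\right) 19 = \left(\left(4 + \left(0 + 4\right) 2\right) + 35\right) 19 = \left(\left(4 + 4 \cdot 2\right) + 35\right) 19 = \left(\left(4 + 8\right) + 35\right) 19 = \left(12 + 35\right) 19 = 47 \cdot 19 = 893$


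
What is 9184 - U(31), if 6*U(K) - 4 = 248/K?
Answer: 9182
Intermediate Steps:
U(K) = ⅔ + 124/(3*K) (U(K) = ⅔ + (248/K)/6 = ⅔ + 124/(3*K))
9184 - U(31) = 9184 - 2*(62 + 31)/(3*31) = 9184 - 2*93/(3*31) = 9184 - 1*2 = 9184 - 2 = 9182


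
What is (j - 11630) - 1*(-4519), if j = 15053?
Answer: 7942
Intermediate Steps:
(j - 11630) - 1*(-4519) = (15053 - 11630) - 1*(-4519) = 3423 + 4519 = 7942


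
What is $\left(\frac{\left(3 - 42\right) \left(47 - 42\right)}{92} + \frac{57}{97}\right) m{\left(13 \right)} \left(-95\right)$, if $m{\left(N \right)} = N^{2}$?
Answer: $\frac{219487905}{8924} \approx 24595.0$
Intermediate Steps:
$\left(\frac{\left(3 - 42\right) \left(47 - 42\right)}{92} + \frac{57}{97}\right) m{\left(13 \right)} \left(-95\right) = \left(\frac{\left(3 - 42\right) \left(47 - 42\right)}{92} + \frac{57}{97}\right) 13^{2} \left(-95\right) = \left(\left(-39\right) 5 \cdot \frac{1}{92} + 57 \cdot \frac{1}{97}\right) 169 \left(-95\right) = \left(\left(-195\right) \frac{1}{92} + \frac{57}{97}\right) 169 \left(-95\right) = \left(- \frac{195}{92} + \frac{57}{97}\right) 169 \left(-95\right) = \left(- \frac{13671}{8924}\right) 169 \left(-95\right) = \left(- \frac{2310399}{8924}\right) \left(-95\right) = \frac{219487905}{8924}$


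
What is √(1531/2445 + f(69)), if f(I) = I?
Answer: 2*√104056755/2445 ≈ 8.3442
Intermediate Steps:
√(1531/2445 + f(69)) = √(1531/2445 + 69) = √(170236/2445) = 2*√104056755/2445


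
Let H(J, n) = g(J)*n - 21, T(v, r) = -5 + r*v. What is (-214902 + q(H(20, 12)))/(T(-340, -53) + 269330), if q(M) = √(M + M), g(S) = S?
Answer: -214902/287345 + √438/287345 ≈ -0.74782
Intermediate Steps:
H(J, n) = -21 + J*n (H(J, n) = J*n - 21 = -21 + J*n)
q(M) = √2*√M (q(M) = √(2*M) = √2*√M)
(-214902 + q(H(20, 12)))/(T(-340, -53) + 269330) = (-214902 + √2*√(-21 + 20*12))/((-5 - 53*(-340)) + 269330) = (-214902 + √2*√(-21 + 240))/((-5 + 18020) + 269330) = (-214902 + √2*√219)/(18015 + 269330) = (-214902 + √438)/287345 = (-214902 + √438)*(1/287345) = -214902/287345 + √438/287345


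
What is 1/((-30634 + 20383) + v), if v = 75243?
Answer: 1/64992 ≈ 1.5386e-5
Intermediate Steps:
1/((-30634 + 20383) + v) = 1/((-30634 + 20383) + 75243) = 1/(-10251 + 75243) = 1/64992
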